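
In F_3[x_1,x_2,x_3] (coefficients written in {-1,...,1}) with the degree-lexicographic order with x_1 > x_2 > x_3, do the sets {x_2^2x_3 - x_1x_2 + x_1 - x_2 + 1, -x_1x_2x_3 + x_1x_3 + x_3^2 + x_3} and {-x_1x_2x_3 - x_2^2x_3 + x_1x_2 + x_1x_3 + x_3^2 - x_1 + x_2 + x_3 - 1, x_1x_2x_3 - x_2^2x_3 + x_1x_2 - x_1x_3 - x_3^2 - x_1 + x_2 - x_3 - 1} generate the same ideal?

Yes, the ideals are equal.

Equality of ideals is decidable: compute both reduced Gröbner bases (unique for the ordering) and check whether they agree.
Buchberger on the first generating set:
f_1 = x_2^2x_3 - x_1x_2 + x_1 - x_2 + 1, LT = x_2^2x_3.
f_2 = -x_1x_2x_3 + x_1x_3 + x_3^2 + x_3, LT = x_1x_2x_3.

S(f_1,f_2): lcm = x_1x_2^2x_3. S = -x_1^2x_2 + x_1x_2x_3 + x_2x_3^2 + x_1^2 - x_1x_2 + x_2x_3 + x_1.
  reduce S modulo (f_1, f_2):
  remainder -x_1^2x_2 + x_2x_3^2 + x_1^2 - x_1x_2 + x_1x_3 + x_2x_3 + x_3^2 + x_1 + x_3 ≠ 0; add g_3 = -x_1^2x_2 + x_2x_3^2 + x_1^2 - x_1x_2 + x_1x_3 + x_2x_3 + x_3^2 + x_1 + x_3 to the basis.

S(f_1,g_3): lcm = x_1^2x_2^2x_3. S = x_2^2x_3^3 - x_1^3x_2 + x_1^2x_2x_3 - x_1x_2^2x_3 + x_1x_2x_3^2 + x_2^2x_3^2 + x_2x_3^3 + x_1^3 - x_1^2x_2 + x_1x_2x_3 + x_2x_3^2 + x_1^2.
  reduce S modulo (f_1, f_2, g_3):
  remainder x_2x_3^3 + x_2x_3^2 + x_3^3 - x_1x_3 - x_3 ≠ 0; add g_4 = x_2x_3^3 + x_2x_3^2 + x_3^3 - x_1x_3 - x_3 to the basis.

S(f_2,g_4): lcm = x_1x_2x_3^3. S = -x_1x_2x_3^2 + x_1x_3^3 - x_3^4 + x_1^2x_3 - x_3^3 + x_1x_3.
  reduce S modulo (f_1, f_2, g_3, g_4):
  remainder x_1x_3^3 - x_3^4 + x_1^2x_3 - x_1x_3^2 + x_3^3 + x_1x_3 - x_3^2 ≠ 0; add g_5 = x_1x_3^3 - x_3^4 + x_1^2x_3 - x_1x_3^2 + x_3^3 + x_1x_3 - x_3^2 to the basis.

The other S-polynomials (S(f_2,g_3), S(f_1,g_4), S(g_3,g_4), S(f_1,g_5), S(f_2,g_5), S(g_3,g_5), S(g_4,g_5)) all reduce to 0 modulo the current basis, so we have a Gröbner basis.
Inter-reduce: drop elements whose leading term is divisible by another's, tail-reduce, and make monic.
Reduced Gröbner basis: {x_1x_3^3 - x_3^4 + x_1^2x_3 - x_1x_3^2 + x_3^3 + x_1x_3 - x_3^2, x_2x_3^3 + x_2x_3^2 + x_3^3 - x_1x_3 - x_3, x_1^2x_2 - x_2x_3^2 - x_1^2 + x_1x_2 - x_1x_3 - x_2x_3 - x_3^2 - x_1 - x_3, x_1x_2x_3 - x_1x_3 - x_3^2 - x_3, x_2^2x_3 - x_1x_2 + x_1 - x_2 + 1}.

Buchberger on the second generating set:
h_1 = -x_1x_2x_3 - x_2^2x_3 + x_1x_2 + x_1x_3 + x_3^2 - x_1 + x_2 + x_3 - 1, LT = x_1x_2x_3.
h_2 = x_1x_2x_3 - x_2^2x_3 + x_1x_2 - x_1x_3 - x_3^2 - x_1 + x_2 - x_3 - 1, LT = x_1x_2x_3.

S(h_1,h_2): lcm = x_1x_2x_3. S = -x_2^2x_3 + x_1x_2 - x_1 + x_2 - 1.
  reduce S modulo (h_1, h_2):
  remainder -x_2^2x_3 + x_1x_2 - x_1 + x_2 - 1 ≠ 0; add k_3 = -x_2^2x_3 + x_1x_2 - x_1 + x_2 - 1 to the basis.

S(h_1,k_3): lcm = x_1x_2^2x_3. S = x_2^3x_3 + x_1^2x_2 - x_1x_2^2 - x_1x_2x_3 - x_2x_3^2 - x_1^2 - x_1x_2 - x_2^2 - x_2x_3 - x_1 + x_2.
  reduce S modulo (h_1, h_2, k_3):
  remainder x_1^2x_2 - x_2x_3^2 - x_1^2 + x_1x_2 - x_1x_3 - x_2x_3 - x_3^2 - x_1 - x_3 ≠ 0; add k_4 = x_1^2x_2 - x_2x_3^2 - x_1^2 + x_1x_2 - x_1x_3 - x_2x_3 - x_3^2 - x_1 - x_3 to the basis.

S(h_1,k_4): lcm = x_1^2x_2x_3. S = x_1x_2^2x_3 + x_2x_3^3 - x_1^2x_2 - x_1x_2x_3 + x_2x_3^2 + x_3^3 + x_1^2 - x_1x_2 + x_3^2 + x_1.
  reduce S modulo (h_1, h_2, k_3, k_4):
  remainder x_2x_3^3 + x_2x_3^2 + x_3^3 - x_1x_3 - x_3 ≠ 0; add k_5 = x_2x_3^3 + x_2x_3^2 + x_3^3 - x_1x_3 - x_3 to the basis.

S(h_1,k_5): lcm = x_1x_2x_3^3. S = x_2^2x_3^3 + x_1x_2x_3^2 + x_1x_3^3 - x_3^4 + x_1^2x_3 + x_1x_3^2 - x_2x_3^2 - x_3^3 + x_1x_3 + x_3^2.
  reduce S modulo (h_1, h_2, k_3, k_4, k_5):
  remainder x_1x_3^3 - x_3^4 + x_1^2x_3 - x_1x_3^2 + x_3^3 + x_1x_3 - x_3^2 ≠ 0; add k_6 = x_1x_3^3 - x_3^4 + x_1^2x_3 - x_1x_3^2 + x_3^3 + x_1x_3 - x_3^2 to the basis.

The other S-polynomials (S(h_2,k_3), S(h_2,k_4), S(k_3,k_4), S(h_2,k_5), S(k_3,k_5), S(k_4,k_5), S(h_1,k_6), S(h_2,k_6), S(k_3,k_6), S(k_4,k_6), S(k_5,k_6)) all reduce to 0 modulo the current basis, so we have a Gröbner basis.
Inter-reduce: drop elements whose leading term is divisible by another's, tail-reduce, and make monic.
Reduced Gröbner basis: {x_1x_3^3 - x_3^4 + x_1^2x_3 - x_1x_3^2 + x_3^3 + x_1x_3 - x_3^2, x_2x_3^3 + x_2x_3^2 + x_3^3 - x_1x_3 - x_3, x_1^2x_2 - x_2x_3^2 - x_1^2 + x_1x_2 - x_1x_3 - x_2x_3 - x_3^2 - x_1 - x_3, x_1x_2x_3 - x_1x_3 - x_3^2 - x_3, x_2^2x_3 - x_1x_2 + x_1 - x_2 + 1}.

These coincide, so the ideals are equal.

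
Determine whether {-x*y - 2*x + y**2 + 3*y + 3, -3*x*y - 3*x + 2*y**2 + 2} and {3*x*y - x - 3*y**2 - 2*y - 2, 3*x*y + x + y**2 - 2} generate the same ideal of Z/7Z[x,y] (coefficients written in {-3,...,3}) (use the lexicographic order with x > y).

No, the ideals differ.

Since reduced Gröbner bases are canonical representatives of ideals under a given ordering, it suffices to compute and compare them.
Buchberger on the first generating set:
f_1 = -x*y - 2*x + y**2 + 3*y + 3, LT = x*y.
f_2 = -3*x*y - 3*x + 2*y**2 + 2, LT = x*y.

S(f_1,f_2): lcm = x*y. S = x + 2*y**2 - 3*y.
  reduce S modulo (f_1, f_2):
  remainder x + 2*y**2 - 3*y ≠ 0; add g_3 = x + 2*y**2 - 3*y to the basis.

S(f_1,g_3): lcm = x*y. S = 2*x - 2*y**3 + 2*y**2 - 3*y - 3.
  reduce S modulo (f_1, f_2, g_3):
  remainder -2*y**3 - 2*y**2 + 3*y - 3 ≠ 0; add g_4 = -2*y**3 - 2*y**2 + 3*y - 3 to the basis.

The other S-polynomials (S(f_2,g_3), S(f_1,g_4), S(f_2,g_4), S(g_3,g_4)) all reduce to 0 modulo the current basis, so we have a Gröbner basis.
Inter-reduce: drop elements whose leading term is divisible by another's, tail-reduce, and make monic.
Reduced Gröbner basis: {x + 2*y**2 - 3*y, y**3 + y**2 + 2*y - 2}.

Buchberger on the second generating set:
h_1 = 3*x*y - x - 3*y**2 - 2*y - 2, LT = x*y.
h_2 = 3*x*y + x + y**2 - 2, LT = x*y.

S(h_1,h_2): lcm = x*y. S = -3*x + y**2 - 3*y.
  reduce S modulo (h_1, h_2):
  remainder -3*x + y**2 - 3*y ≠ 0; add k_3 = -3*x + y**2 - 3*y to the basis.

S(h_1,k_3): lcm = x*y. S = 2*x - 2*y**3 - 2*y**2 - 3*y - 3.
  reduce S modulo (h_1, h_2, k_3):
  remainder -2*y**3 + y**2 + 2*y - 3 ≠ 0; add k_4 = -2*y**3 + y**2 + 2*y - 3 to the basis.

The other S-polynomials (S(h_2,k_3), S(h_1,k_4), S(h_2,k_4), S(k_3,k_4)) all reduce to 0 modulo the current basis, so we have a Gröbner basis.
Inter-reduce: drop elements whose leading term is divisible by another's, tail-reduce, and make monic.
Reduced Gröbner basis: {x + 2*y**2 + y, y**3 + 3*y**2 - y - 2}.

The bases are distinct; the ideals are different.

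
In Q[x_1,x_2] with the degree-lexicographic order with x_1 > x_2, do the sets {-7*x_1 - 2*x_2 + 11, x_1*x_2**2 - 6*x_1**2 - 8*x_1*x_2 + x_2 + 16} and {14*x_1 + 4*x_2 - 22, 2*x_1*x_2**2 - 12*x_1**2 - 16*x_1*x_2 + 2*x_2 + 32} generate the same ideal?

For a fixed monomial order, each ideal has a unique reduced Gröbner basis; comparing bases decides equality.
Buchberger on the first generating set:
f_1 = -7*x_1 - 2*x_2 + 11, LT = x_1.
f_2 = x_1*x_2**2 - 6*x_1**2 - 8*x_1*x_2 + x_2 + 16, LT = x_1*x_2**2.

S(f_1,f_2): lcm = x_1*x_2**2. S = 2/7*x_2**3 + 6*x_1**2 + 8*x_1*x_2 - 11/7*x_2**2 - x_2 - 16.
  leading term x_2**3: no divisor's leading term divides it; move 2/7*x_2**3 to the remainder.
  leading term x_1**2: subtract (-6/7*x_1)·f_1 from 6*x_1**2 + 8*x_1*x_2 - 11/7*x_2**2 - x_2 - 16 → 44/7*x_1*x_2 - 11/7*x_2**2 + 66/7*x_1 - x_2 - 16
  leading term x_1*x_2: subtract (-44/49*x_2)·f_1 from 44/7*x_1*x_2 - 11/7*x_2**2 + 66/7*x_1 - x_2 - 16 → -165/49*x_2**2 + 66/7*x_1 + 435/49*x_2 - 16
  leading term x_2**2: no divisor's leading term divides it; move -165/49*x_2**2 to the remainder.
  leading term x_1: subtract (-66/49)·f_1 from 66/7*x_1 + 435/49*x_2 - 16 → 303/49*x_2 - 58/49
  leading term x_2: no divisor's leading term divides it; move 303/49*x_2 to the remainder.
  leading term 1: no divisor's leading term divides it; move -58/49 to the remainder.
  remainder 2/7*x_2**3 - 165/49*x_2**2 + 303/49*x_2 - 58/49 ≠ 0; add g_3 = 2/7*x_2**3 - 165/49*x_2**2 + 303/49*x_2 - 58/49 to the basis.

S(f_1,g_3): leading monomials are coprime, so the S-polynomial reduces to 0 (Buchberger's first criterion).
S(f_2,g_3): lcm = x_1*x_2**3. S = -6*x_1**2*x_2 + 53/14*x_1*x_2**2 - 303/14*x_1*x_2 + x_2**2 + 29/7*x_1 + 16*x_2.
  leading term x_1**2*x_2: subtract (6/7*x_1*x_2)·f_1 from -6*x_1**2*x_2 + 53/14*x_1*x_2**2 - 303/14*x_1*x_2 + x_2**2 + 29/7*x_1 + 16*x_2 → 11/2*x_1*x_2**2 - 435/14*x_1*x_2 + x_2**2 + 29/7*x_1 + 16*x_2
  leading term x_1*x_2**2: subtract (-11/14*x_2**2)·f_1 from 11/2*x_1*x_2**2 - 435/14*x_1*x_2 + x_2**2 + 29/7*x_1 + 16*x_2 → -11/7*x_2**3 - 435/14*x_1*x_2 + 135/14*x_2**2 + 29/7*x_1 + 16*x_2
  leading term x_2**3: subtract (-11/2)·g_3 from -11/7*x_2**3 - 435/14*x_1*x_2 + 135/14*x_2**2 + 29/7*x_1 + 16*x_2 → -435/14*x_1*x_2 - 435/49*x_2**2 + 29/7*x_1 + 4901/98*x_2 - 319/49
  leading term x_1*x_2: subtract (435/98*x_2)·f_1 from -435/14*x_1*x_2 - 435/49*x_2**2 + 29/7*x_1 + 4901/98*x_2 - 319/49 → 29/7*x_1 + 58/49*x_2 - 319/49
  leading term x_1: subtract (-29/49)·f_1 from 29/7*x_1 + 58/49*x_2 - 319/49 → 0
  remainder 0.

Every S-polynomial of the final basis reduces to 0, so we have a Gröbner basis.
Inter-reduce: drop elements whose leading term is divisible by another's, tail-reduce, and make monic.
Reduced Gröbner basis: {x_2**3 - 165/14*x_2**2 + 303/14*x_2 - 29/7, x_1 + 2/7*x_2 - 11/7}.

Buchberger on the second generating set:
h_1 = 14*x_1 + 4*x_2 - 22, LT = x_1.
h_2 = 2*x_1*x_2**2 - 12*x_1**2 - 16*x_1*x_2 + 2*x_2 + 32, LT = x_1*x_2**2.

S(h_1,h_2): lcm = x_1*x_2**2. S = 2/7*x_2**3 + 6*x_1**2 + 8*x_1*x_2 - 11/7*x_2**2 - x_2 - 16.
  leading term x_2**3: no divisor's leading term divides it; move 2/7*x_2**3 to the remainder.
  leading term x_1**2: subtract (3/7*x_1)·h_1 from 6*x_1**2 + 8*x_1*x_2 - 11/7*x_2**2 - x_2 - 16 → 44/7*x_1*x_2 - 11/7*x_2**2 + 66/7*x_1 - x_2 - 16
  leading term x_1*x_2: subtract (22/49*x_2)·h_1 from 44/7*x_1*x_2 - 11/7*x_2**2 + 66/7*x_1 - x_2 - 16 → -165/49*x_2**2 + 66/7*x_1 + 435/49*x_2 - 16
  leading term x_2**2: no divisor's leading term divides it; move -165/49*x_2**2 to the remainder.
  leading term x_1: subtract (33/49)·h_1 from 66/7*x_1 + 435/49*x_2 - 16 → 303/49*x_2 - 58/49
  leading term x_2: no divisor's leading term divides it; move 303/49*x_2 to the remainder.
  leading term 1: no divisor's leading term divides it; move -58/49 to the remainder.
  remainder 2/7*x_2**3 - 165/49*x_2**2 + 303/49*x_2 - 58/49 ≠ 0; add k_3 = 2/7*x_2**3 - 165/49*x_2**2 + 303/49*x_2 - 58/49 to the basis.

S(h_1,k_3): leading monomials are coprime, so the S-polynomial reduces to 0 (Buchberger's first criterion).
S(h_2,k_3): lcm = x_1*x_2**3. S = -6*x_1**2*x_2 + 53/14*x_1*x_2**2 - 303/14*x_1*x_2 + x_2**2 + 29/7*x_1 + 16*x_2.
  leading term x_1**2*x_2: subtract (-3/7*x_1*x_2)·h_1 from -6*x_1**2*x_2 + 53/14*x_1*x_2**2 - 303/14*x_1*x_2 + x_2**2 + 29/7*x_1 + 16*x_2 → 11/2*x_1*x_2**2 - 435/14*x_1*x_2 + x_2**2 + 29/7*x_1 + 16*x_2
  leading term x_1*x_2**2: subtract (11/28*x_2**2)·h_1 from 11/2*x_1*x_2**2 - 435/14*x_1*x_2 + x_2**2 + 29/7*x_1 + 16*x_2 → -11/7*x_2**3 - 435/14*x_1*x_2 + 135/14*x_2**2 + 29/7*x_1 + 16*x_2
  leading term x_2**3: subtract (-11/2)·k_3 from -11/7*x_2**3 - 435/14*x_1*x_2 + 135/14*x_2**2 + 29/7*x_1 + 16*x_2 → -435/14*x_1*x_2 - 435/49*x_2**2 + 29/7*x_1 + 4901/98*x_2 - 319/49
  leading term x_1*x_2: subtract (-435/196*x_2)·h_1 from -435/14*x_1*x_2 - 435/49*x_2**2 + 29/7*x_1 + 4901/98*x_2 - 319/49 → 29/7*x_1 + 58/49*x_2 - 319/49
  leading term x_1: subtract (29/98)·h_1 from 29/7*x_1 + 58/49*x_2 - 319/49 → 0
  remainder 0.

Every S-polynomial of the final basis reduces to 0, so we have a Gröbner basis.
Inter-reduce: drop elements whose leading term is divisible by another's, tail-reduce, and make monic.
Reduced Gröbner basis: {x_2**3 - 165/14*x_2**2 + 303/14*x_2 - 29/7, x_1 + 2/7*x_2 - 11/7}.

These coincide, so the ideals are equal.

Yes, the ideals are equal.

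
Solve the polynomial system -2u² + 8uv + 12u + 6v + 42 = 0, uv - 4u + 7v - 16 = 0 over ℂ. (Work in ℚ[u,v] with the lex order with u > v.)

{(-5, -2), (10 - sqrt(139), 66/25 - 2*sqrt(139)/25), (10 + sqrt(139), 2*sqrt(139)/25 + 66/25)}

Compute a lex Gröbner basis by Buchberger's algorithm.
f_1 = -2u² + 8uv + 12u + 6v + 42, LT = u².
f_2 = uv - 4u + 7v - 16, LT = uv.

S(f_1,f_2): lcm = u²v. S = 4u² - 4uv² - 13uv + 16u - 3v² - 21v.
  leading term u²: subtract (-2)·f_1 from 4u² - 4uv² - 13uv + 16u - 3v² - 21v → -4uv² + 3uv + 40u - 3v² - 9v + 84
  leading term uv²: subtract (-4v)·f_2 from -4uv² + 3uv + 40u - 3v² - 9v + 84 → -13uv + 40u + 25v² - 73v + 84
  leading term uv: subtract (-13)·f_2 from -13uv + 40u + 25v² - 73v + 84 → -12u + 25v² + 18v - 124
  leading term u: no divisor's leading term divides it; move -12u to the remainder.
  leading term v²: no divisor's leading term divides it; move 25v² to the remainder.
  leading term v: no divisor's leading term divides it; move 18v to the remainder.
  leading term 1: no divisor's leading term divides it; move -124 to the remainder.
  remainder -12u + 25v² + 18v - 124 ≠ 0; add h_3 = -12u + 25v² + 18v - 124 to the basis.

S(f_2,h_3): lcm = uv. S = -4u + 25/12v³ + 3/2v² - 10/3v - 16.
  leading term u: subtract (⅓)·h_3 from -4u + 25/12v³ + 3/2v² - 10/3v - 16 → 25/12v³ - 41/6v² - 28/3v + 76/3
  leading term v³: no divisor's leading term divides it; move 25/12v³ to the remainder.
  leading term v²: no divisor's leading term divides it; move -41/6v² to the remainder.
  leading term v: no divisor's leading term divides it; move -28/3v to the remainder.
  leading term 1: no divisor's leading term divides it; move 76/3 to the remainder.
  remainder 25/12v³ - 41/6v² - 28/3v + 76/3 ≠ 0; add h_4 = 25/12v³ - 41/6v² - 28/3v + 76/3 to the basis.

The other S-polynomials (S(f_1,h_3), S(f_1,h_4), S(f_2,h_4), S(h_3,h_4)) all reduce to 0 modulo the current basis, so we have a Gröbner basis.
Inter-reduce: drop elements whose leading term is divisible by another's, tail-reduce, and make monic.
Reduced Gröbner basis: {u - 25/12v² - 3/2v + 31/3, v³ - 82/25v² - 112/25v + 304/25}.

Since the basis is lex-ordered, v³ - 82/25v² - 112/25v + 304/25 is univariate in v. Its roots are {-2, 66/25 - 2*sqrt(139)/25, 2*sqrt(139)/25 + 66/25}. Back-substituting each root into the other basis elements fixes the other coordinates.
  v = -2: the earlier basis element becomes u + 5 = 0, giving u = -5 — point (-5, -2).
  v = 66/25 - 2*sqrt(139)/25: the earlier basis element becomes u - 10 + sqrt(139) = 0, giving u = 10 - sqrt(139) — point (10 - sqrt(139), 66/25 - 2*sqrt(139)/25).
  v = 2*sqrt(139)/25 + 66/25: the earlier basis element becomes u - sqrt(139) - 10 = 0, giving u = 10 + sqrt(139) — point (10 + sqrt(139), 2*sqrt(139)/25 + 66/25).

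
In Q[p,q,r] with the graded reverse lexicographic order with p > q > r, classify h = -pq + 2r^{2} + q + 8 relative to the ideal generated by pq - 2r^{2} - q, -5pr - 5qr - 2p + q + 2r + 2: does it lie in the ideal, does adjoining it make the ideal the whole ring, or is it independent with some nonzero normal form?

Adjoining -pq + 2r^{2} + q + 8 makes the ideal the whole ring: the system is inconsistent.

First compute the reduced Gröbner basis of I by Buchberger's algorithm.
f_1 = pq - 2r^{2} - q, LT = pq.
f_2 = -5pr - 5qr - 2p + q + 2r + 2, LT = pr.

S(f_1,f_2): lcm = pqr. S = -q^{2}r - 2r^{3} - \tfrac{2}{5}pq + \tfrac{1}{5}q^{2} - \tfrac{3}{5}qr + \tfrac{2}{5}q.
  reduce S modulo (f_1, f_2):
  remainder -q^{2}r - 2r^{3} + \tfrac{1}{5}q^{2} - \tfrac{3}{5}qr - \tfrac{4}{5}r^{2} ≠ 0; add k_3 = -q^{2}r - 2r^{3} + \tfrac{1}{5}q^{2} - \tfrac{3}{5}qr - \tfrac{4}{5}r^{2} to the basis.

The other S-polynomials (S(f_1,k_3), S(f_2,k_3)) all reduce to 0 modulo the current basis, so we have a Gröbner basis.
Inter-reduce: drop elements whose leading term is divisible by another's, tail-reduce, and make monic.
Reduced Gröbner basis: {q^{2}r + 2r^{3} - \tfrac{1}{5}q^{2} + \tfrac{3}{5}qr + \tfrac{4}{5}r^{2}, pq - 2r^{2} - q, pr + qr + \tfrac{2}{5}p - \tfrac{1}{5}q - \tfrac{2}{5}r - \tfrac{2}{5}}.
Label its elements g_1 = q^{2}r + 2r^{3} - \tfrac{1}{5}q^{2} + \tfrac{3}{5}qr + \tfrac{4}{5}r^{2}, g_2 = pq - 2r^{2} - q, g_3 = pr + qr + \tfrac{2}{5}p - \tfrac{1}{5}q - \tfrac{2}{5}r - \tfrac{2}{5}.

Reduce h = -pq + 2r^{2} + q + 8 modulo G:
  leading term pq: subtract (-1)·g_2 from -pq + 2r^{2} + q + 8 → 8
  leading term 1: no divisor's leading term divides it; move 8 to the remainder.
  normal form = 8.
The normal form is nonzero, so h ∉ I. Since h minus its normal form lies in I, I + (h) = I + (n) where n = 8; decide whether this ideal is the whole ring.
Here n = 8 is a nonzero constant, hence a unit: 1 ∈ I + (h), the Gröbner basis of I + (h) is {1}, and the enlarged system has no common solution — adjoining h is inconsistent.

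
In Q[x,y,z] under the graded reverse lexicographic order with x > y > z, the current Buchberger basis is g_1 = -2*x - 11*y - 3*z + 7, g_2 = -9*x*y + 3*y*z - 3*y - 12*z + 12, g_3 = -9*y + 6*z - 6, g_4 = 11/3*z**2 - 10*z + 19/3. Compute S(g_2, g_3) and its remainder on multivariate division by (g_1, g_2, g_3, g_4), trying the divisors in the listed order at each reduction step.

S(g_2, g_3) = 2/3*x*z - 1/3*y*z - 2/3*x + 1/3*y + 4/3*z - 4/3; remainder on division = 0.

lcm(LM(g_2), LM(g_3)) = x*y.
S = (lcm/LT(g_2))·g_2 − (lcm/LT(g_3))·g_3 = 2/3*x*z - 1/3*y*z - 2/3*x + 1/3*y + 4/3*z - 4/3.
Reduce S modulo (g_1, g_2, g_3, g_4) in that order:
  leading term x*z: subtract (-1/3*z)·g_1 from 2/3*x*z - 1/3*y*z - 2/3*x + 1/3*y + 4/3*z - 4/3 → -4*y*z - z**2 - 2/3*x + 1/3*y + 11/3*z - 4/3
  leading term y*z: subtract (4/9*z)·g_3 from -4*y*z - z**2 - 2/3*x + 1/3*y + 11/3*z - 4/3 → -11/3*z**2 - 2/3*x + 1/3*y + 19/3*z - 4/3
  leading term z**2: subtract (-1)·g_4 from -11/3*z**2 - 2/3*x + 1/3*y + 19/3*z - 4/3 → -2/3*x + 1/3*y - 11/3*z + 5
  leading term x: subtract (1/3)·g_1 from -2/3*x + 1/3*y - 11/3*z + 5 → 4*y - 8/3*z + 8/3
  leading term y: subtract (-4/9)·g_3 from 4*y - 8/3*z + 8/3 → 0
The remainder is 0, so this S-polynomial contributes no new basis element.
This is the inner loop of Buchberger's algorithm — each nonzero remainder becomes a new basis element.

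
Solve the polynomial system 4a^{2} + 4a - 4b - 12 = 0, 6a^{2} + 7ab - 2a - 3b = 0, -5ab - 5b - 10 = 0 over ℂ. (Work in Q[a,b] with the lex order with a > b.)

Compute a lex Gröbner basis by Buchberger's algorithm.
f_1 = 4a^{2} + 4a - 4b - 12, LT = a^{2}.
f_2 = 6a^{2} + 7ab - 2a - 3b, LT = a^{2}.
f_3 = -5ab - 5b - 10, LT = ab.

S(f_1,f_2): lcm = a^{2}. S = -\tfrac{7}{6}ab + \tfrac{4}{3}a - \tfrac{1}{2}b - 3.
  reduce S modulo (f_1, f_2, f_3):
  remainder \tfrac{4}{3}a + \tfrac{2}{3}b - \tfrac{2}{3} ≠ 0; add h_4 = \tfrac{4}{3}a + \tfrac{2}{3}b - \tfrac{2}{3} to the basis.

S(f_1,f_3): lcm = a^{2}b. S = -2a - b^{2} - 3b.
  reduce S modulo (f_1, f_2, f_3, h_4):
  remainder -b^{2} - 2b - 1 ≠ 0; add h_5 = -b^{2} - 2b - 1 to the basis.

S(f_2,f_3): lcm = a^{2}b. S = \tfrac{7}{6}ab^{2} - \tfrac{4}{3}ab - 2a - \tfrac{1}{2}b^{2}.
  reduce S modulo (f_1, f_2, f_3, h_4, h_5):
  remainder \tfrac{10}{3}b + \tfrac{10}{3} ≠ 0; add h_6 = \tfrac{10}{3}b + \tfrac{10}{3} to the basis.

The other S-polynomials (S(f_1,h_4), S(f_2,h_4), S(f_3,h_4), S(f_1,h_5), S(f_2,h_5), S(f_3,h_5), S(h_4,h_5), S(f_1,h_6), S(f_2,h_6), S(f_3,h_6), S(h_4,h_6), S(h_5,h_6)) all reduce to 0 modulo the current basis, so we have a Gröbner basis.
Inter-reduce: drop elements whose leading term is divisible by another's, tail-reduce, and make monic.
Reduced Gröbner basis: {a - 1, b + 1}.

A lex Gröbner basis eliminates variables successively. Here b + 1 depends only on b, with roots {-1}; lifting each root through the earlier basis elements recovers the full solutions.
  b = -1: the earlier basis element becomes a - 1 = 0, giving a = 1 — point (1, -1).

{(1, -1)}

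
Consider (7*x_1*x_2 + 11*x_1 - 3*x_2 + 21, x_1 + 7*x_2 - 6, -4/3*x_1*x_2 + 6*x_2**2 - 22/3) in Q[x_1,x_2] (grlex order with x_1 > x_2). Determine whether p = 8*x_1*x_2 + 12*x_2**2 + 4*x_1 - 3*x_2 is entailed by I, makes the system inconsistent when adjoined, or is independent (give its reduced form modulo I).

First compute the reduced Gröbner basis of I by Buchberger's algorithm.
f_1 = 7*x_1*x_2 + 11*x_1 - 3*x_2 + 21, LT = x_1*x_2.
f_2 = x_1 + 7*x_2 - 6, LT = x_1.
f_3 = -4/3*x_1*x_2 + 6*x_2**2 - 22/3, LT = x_1*x_2.

S(f_1,f_2): lcm = x_1*x_2. S = -7*x_2**2 + 11/7*x_1 + 39/7*x_2 + 3.
  leading term x_2**2: no divisor's leading term divides it; move -7*x_2**2 to the remainder.
  leading term x_1: subtract (11/7)·f_2 from 11/7*x_1 + 39/7*x_2 + 3 → -38/7*x_2 + 87/7
  leading term x_2: no divisor's leading term divides it; move -38/7*x_2 to the remainder.
  leading term 1: no divisor's leading term divides it; move 87/7 to the remainder.
  remainder -7*x_2**2 - 38/7*x_2 + 87/7 ≠ 0; add h_4 = -7*x_2**2 - 38/7*x_2 + 87/7 to the basis.

S(f_1,f_3): lcm = x_1*x_2. S = 9/2*x_2**2 + 11/7*x_1 - 3/7*x_2 - 5/2.
  leading term x_2**2: subtract (-9/14)·h_4 from 9/2*x_2**2 + 11/7*x_1 - 3/7*x_2 - 5/2 → 11/7*x_1 - 192/49*x_2 + 269/49
  leading term x_1: subtract (11/7)·f_2 from 11/7*x_1 - 192/49*x_2 + 269/49 → -731/49*x_2 + 731/49
  leading term x_2: no divisor's leading term divides it; move -731/49*x_2 to the remainder.
  leading term 1: no divisor's leading term divides it; move 731/49 to the remainder.
  remainder -731/49*x_2 + 731/49 ≠ 0; add h_5 = -731/49*x_2 + 731/49 to the basis.

The other S-polynomials (S(f_2,f_3), S(f_1,h_4), S(f_2,h_4), S(f_3,h_4), S(f_1,h_5), S(f_2,h_5), S(f_3,h_5), S(h_4,h_5)) all reduce to 0 modulo the current basis, so we have a Gröbner basis.
Inter-reduce: drop elements whose leading term is divisible by another's, tail-reduce, and make monic.
Reduced Gröbner basis: {x_1 + 1, x_2 - 1}.
Label its elements g_1 = x_1 + 1, g_2 = x_2 - 1.

Reduce p = 8*x_1*x_2 + 12*x_2**2 + 4*x_1 - 3*x_2 modulo G:
  leading term x_1*x_2: subtract (8*x_2)·g_1 from 8*x_1*x_2 + 12*x_2**2 + 4*x_1 - 3*x_2 → 12*x_2**2 + 4*x_1 - 11*x_2
  leading term x_2**2: subtract (12*x_2)·g_2 from 12*x_2**2 + 4*x_1 - 11*x_2 → 4*x_1 + x_2
  leading term x_1: subtract (4)·g_1 from 4*x_1 + x_2 → x_2 - 4
  leading term x_2: subtract (1)·g_2 from x_2 - 4 → -3
  leading term 1: no divisor's leading term divides it; move -3 to the remainder.
  normal form = -3.
The normal form is nonzero, so p ∉ I. Since p minus its normal form lies in I, I + (p) = I + (r) where r = -3; decide whether this ideal is the whole ring.
Here r = -3 is a nonzero constant, hence a unit: 1 ∈ I + (p), the Gröbner basis of I + (p) is {1}, and the enlarged system has no common solution — adjoining p is inconsistent.

Adjoining 8*x_1*x_2 + 12*x_2**2 + 4*x_1 - 3*x_2 makes the ideal the whole ring: the system is inconsistent.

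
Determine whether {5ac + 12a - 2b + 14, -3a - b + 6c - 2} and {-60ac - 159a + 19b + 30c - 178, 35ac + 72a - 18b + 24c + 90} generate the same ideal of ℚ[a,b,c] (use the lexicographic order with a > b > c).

Yes, the ideals are equal.

Two ideals are equal iff their reduced Gröbner bases coincide (the reduced basis is unique for a fixed ordering).
Buchberger on the first generating set:
f_1 = 5ac + 12a - 2b + 14, LT = ac.
f_2 = -3a - b + 6c - 2, LT = a.

S(f_1,f_2): lcm = ac. S = 12/5a - ⅓bc - ⅖b + 2c² - ⅔c + 14/5.
  leading term a: subtract (-⅘)·f_2 from 12/5a - ⅓bc - ⅖b + 2c² - ⅔c + 14/5 → -⅓bc - 6/5b + 2c² + 62/15c + 6/5
  leading term bc: no divisor's leading term divides it; move -⅓bc to the remainder.
  leading term b: no divisor's leading term divides it; move -6/5b to the remainder.
  leading term c²: no divisor's leading term divides it; move 2c² to the remainder.
  leading term c: no divisor's leading term divides it; move 62/15c to the remainder.
  leading term 1: no divisor's leading term divides it; move 6/5 to the remainder.
  remainder -⅓bc - 6/5b + 2c² + 62/15c + 6/5 ≠ 0; add g_3 = -⅓bc - 6/5b + 2c² + 62/15c + 6/5 to the basis.

The other S-polynomials (S(f_1,g_3), S(f_2,g_3)) all reduce to 0 modulo the current basis, so we have a Gröbner basis.
Inter-reduce: drop elements whose leading term is divisible by another's, tail-reduce, and make monic.
Reduced Gröbner basis: {a + ⅓b - 2c + ⅔, bc + 18/5b - 6c² - 62/5c - 18/5}.

Buchberger on the second generating set:
h_1 = -60ac - 159a + 19b + 30c - 178, LT = ac.
h_2 = 35ac + 72a - 18b + 24c + 90, LT = ac.

S(h_1,h_2): lcm = ac. S = 83/140a + 83/420b - 83/70c + 83/210.
  leading term a: no divisor's leading term divides it; move 83/140a to the remainder.
  leading term b: no divisor's leading term divides it; move 83/420b to the remainder.
  leading term c: no divisor's leading term divides it; move -83/70c to the remainder.
  leading term 1: no divisor's leading term divides it; move 83/210 to the remainder.
  remainder 83/140a + 83/420b - 83/70c + 83/210 ≠ 0; add k_3 = 83/140a + 83/420b - 83/70c + 83/210 to the basis.

S(h_1,k_3): lcm = ac. S = 53/20a - ⅓bc - 19/60b + 2c² - 7/6c + 89/30.
  leading term a: subtract (371/83)·k_3 from 53/20a - ⅓bc - 19/60b + 2c² - 7/6c + 89/30 → -⅓bc - 6/5b + 2c² + 62/15c + 6/5
  leading term bc: no divisor's leading term divides it; move -⅓bc to the remainder.
  leading term b: no divisor's leading term divides it; move -6/5b to the remainder.
  leading term c²: no divisor's leading term divides it; move 2c² to the remainder.
  leading term c: no divisor's leading term divides it; move 62/15c to the remainder.
  leading term 1: no divisor's leading term divides it; move 6/5 to the remainder.
  remainder -⅓bc - 6/5b + 2c² + 62/15c + 6/5 ≠ 0; add k_4 = -⅓bc - 6/5b + 2c² + 62/15c + 6/5 to the basis.

The other S-polynomials (S(h_2,k_3), S(h_1,k_4), S(h_2,k_4), S(k_3,k_4)) all reduce to 0 modulo the current basis, so we have a Gröbner basis.
Inter-reduce: drop elements whose leading term is divisible by another's, tail-reduce, and make monic.
Reduced Gröbner basis: {a + ⅓b - 2c + ⅔, bc + 18/5b - 6c² - 62/5c - 18/5}.

The two bases agree; hence the ideals are identical.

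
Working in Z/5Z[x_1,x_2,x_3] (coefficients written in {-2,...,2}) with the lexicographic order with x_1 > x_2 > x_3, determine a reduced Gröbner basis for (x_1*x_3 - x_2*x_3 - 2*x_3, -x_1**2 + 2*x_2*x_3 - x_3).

This is the nonlinear analogue of row-reducing a linear system.

f_1 = x_1*x_3 - x_2*x_3 - 2*x_3, LT = x_1*x_3.
f_2 = -x_1**2 + 2*x_2*x_3 - x_3, LT = x_1**2.

S(f_1,f_2): lcm = x_1**2*x_3. S = -x_1*x_2*x_3 - 2*x_1*x_3 + 2*x_2*x_3**2 - x_3**2.
  leading term x_1*x_2*x_3: subtract (-x_2)·f_1 from -x_1*x_2*x_3 - 2*x_1*x_3 + 2*x_2*x_3**2 - x_3**2 → -2*x_1*x_3 - x_2**2*x_3 + 2*x_2*x_3**2 - 2*x_2*x_3 - x_3**2
  leading term x_1*x_3: subtract (-2)·f_1 from -2*x_1*x_3 - x_2**2*x_3 + 2*x_2*x_3**2 - 2*x_2*x_3 - x_3**2 → -x_2**2*x_3 + 2*x_2*x_3**2 + x_2*x_3 - x_3**2 + x_3
  leading term x_2**2*x_3: no divisor's leading term divides it; move -x_2**2*x_3 to the remainder.
  leading term x_2*x_3**2: no divisor's leading term divides it; move 2*x_2*x_3**2 to the remainder.
  leading term x_2*x_3: no divisor's leading term divides it; move x_2*x_3 to the remainder.
  leading term x_3**2: no divisor's leading term divides it; move -x_3**2 to the remainder.
  leading term x_3: no divisor's leading term divides it; move x_3 to the remainder.
  remainder -x_2**2*x_3 + 2*x_2*x_3**2 + x_2*x_3 - x_3**2 + x_3 ≠ 0; add g_3 = -x_2**2*x_3 + 2*x_2*x_3**2 + x_2*x_3 - x_3**2 + x_3 to the basis.

The other S-polynomials (S(f_1,g_3), S(f_2,g_3)) all reduce to 0 modulo the current basis, so we have a Gröbner basis.

G = {x_1**2 - 2*x_2*x_3 + x_3, x_1*x_3 - x_2*x_3 - 2*x_3, x_2**2*x_3 - 2*x_2*x_3**2 - x_2*x_3 + x_3**2 - x_3}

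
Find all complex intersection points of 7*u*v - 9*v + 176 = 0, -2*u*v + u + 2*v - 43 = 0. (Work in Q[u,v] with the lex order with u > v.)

Compute a lex Gröbner basis by Buchberger's algorithm.
f_1 = 7*u*v - 9*v + 176, LT = u*v.
f_2 = -2*u*v + u + 2*v - 43, LT = u*v.

S(f_1,f_2): lcm = u*v. S = 1/2*u - 2/7*v + 51/14.
  leading term u: no divisor's leading term divides it; move 1/2*u to the remainder.
  leading term v: no divisor's leading term divides it; move -2/7*v to the remainder.
  leading term 1: no divisor's leading term divides it; move 51/14 to the remainder.
  remainder 1/2*u - 2/7*v + 51/14 ≠ 0; add h_3 = 1/2*u - 2/7*v + 51/14 to the basis.

S(f_1,h_3): lcm = u*v. S = 4/7*v**2 - 60/7*v + 176/7.
  leading term v**2: no divisor's leading term divides it; move 4/7*v**2 to the remainder.
  leading term v: no divisor's leading term divides it; move -60/7*v to the remainder.
  leading term 1: no divisor's leading term divides it; move 176/7 to the remainder.
  remainder 4/7*v**2 - 60/7*v + 176/7 ≠ 0; add h_4 = 4/7*v**2 - 60/7*v + 176/7 to the basis.

S(f_2,h_3): lcm = u*v. S = -1/2*u + 4/7*v**2 - 58/7*v + 43/2.
  leading term u: subtract (-1)·h_3 from -1/2*u + 4/7*v**2 - 58/7*v + 43/2 → 4/7*v**2 - 60/7*v + 176/7
  leading term v**2: subtract (1)·h_4 from 4/7*v**2 - 60/7*v + 176/7 → 0
  remainder 0.

S(f_1,h_4): lcm = u*v**2. S = 15*u*v - 44*u - 9/7*v**2 + 176/7*v.
  leading term u*v: subtract (15/7)·f_1 from 15*u*v - 44*u - 9/7*v**2 + 176/7*v → -44*u - 9/7*v**2 + 311/7*v - 2640/7
  leading term u: subtract (-88)·h_3 from -44*u - 9/7*v**2 + 311/7*v - 2640/7 → -9/7*v**2 + 135/7*v - 396/7
  leading term v**2: subtract (-9/4)·h_4 from -9/7*v**2 + 135/7*v - 396/7 → 0
  remainder 0.

S(f_2,h_4): lcm = u*v**2. S = 29/2*u*v - 44*u - v**2 + 43/2*v.
  leading term u*v: subtract (29/14)·f_1 from 29/2*u*v - 44*u - v**2 + 43/2*v → -44*u - v**2 + 281/7*v - 2552/7
  leading term u: subtract (-88)·h_3 from -44*u - v**2 + 281/7*v - 2552/7 → -v**2 + 15*v - 44
  leading term v**2: subtract (-7/4)·h_4 from -v**2 + 15*v - 44 → 0
  remainder 0.

S(h_3,h_4): leading monomials are coprime, so the S-polynomial reduces to 0 (Buchberger's first criterion).
Every S-polynomial of the final basis reduces to 0, so we have a Gröbner basis.
Inter-reduce: drop elements whose leading term is divisible by another's, tail-reduce, and make monic.
Reduced Gröbner basis: {u - 4/7*v + 51/7, v**2 - 15*v + 44}.

The lex basis is triangular: the last element involves only v. Solving v**2 - 15*v + 44 = 0 gives v ∈ {4, 11}; substituting each value into the earlier elements determines the remaining variables.
  v = 4: the earlier basis element becomes u + 5 = 0, giving u = -5 — point (-5, 4).
  v = 11: the earlier basis element becomes u + 1 = 0, giving u = -1 — point (-1, 11).
Substituting each solution back into the original system confirms all equations vanish.

{(-5, 4), (-1, 11)}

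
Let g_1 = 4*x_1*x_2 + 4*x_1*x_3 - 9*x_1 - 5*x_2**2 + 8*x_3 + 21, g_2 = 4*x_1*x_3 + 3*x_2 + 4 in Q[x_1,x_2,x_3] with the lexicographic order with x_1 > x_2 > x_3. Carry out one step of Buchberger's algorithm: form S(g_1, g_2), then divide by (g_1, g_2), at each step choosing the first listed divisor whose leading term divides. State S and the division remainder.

S(g_1, g_2) = x_1*x_3**2 - 9/4*x_1*x_3 - 5/4*x_2**2*x_3 - 3/4*x_2**2 - x_2 + 2*x_3**2 + 21/4*x_3; remainder on division = -5/4*x_2**2*x_3 - 3/4*x_2**2 - 3/4*x_2*x_3 + 11/16*x_2 + 2*x_3**2 + 17/4*x_3 + 9/4.

lcm(LM(g_1), LM(g_2)) = x_1*x_2*x_3.
S = (lcm/LT(g_1))·g_1 − (lcm/LT(g_2))·g_2 = x_1*x_3**2 - 9/4*x_1*x_3 - 5/4*x_2**2*x_3 - 3/4*x_2**2 - x_2 + 2*x_3**2 + 21/4*x_3.
Reduce S modulo (g_1, g_2) in that order:
  leading term x_1*x_3**2: subtract (1/4*x_3)·g_2 from x_1*x_3**2 - 9/4*x_1*x_3 - 5/4*x_2**2*x_3 - 3/4*x_2**2 - x_2 + 2*x_3**2 + 21/4*x_3 → -9/4*x_1*x_3 - 5/4*x_2**2*x_3 - 3/4*x_2**2 - 3/4*x_2*x_3 - x_2 + 2*x_3**2 + 17/4*x_3
  leading term x_1*x_3: subtract (-9/16)·g_2 from -9/4*x_1*x_3 - 5/4*x_2**2*x_3 - 3/4*x_2**2 - 3/4*x_2*x_3 - x_2 + 2*x_3**2 + 17/4*x_3 → -5/4*x_2**2*x_3 - 3/4*x_2**2 - 3/4*x_2*x_3 + 11/16*x_2 + 2*x_3**2 + 17/4*x_3 + 9/4
  leading term x_2**2*x_3: no divisor's leading term divides it; move -5/4*x_2**2*x_3 to the remainder.
  leading term x_2**2: no divisor's leading term divides it; move -3/4*x_2**2 to the remainder.
  leading term x_2*x_3: no divisor's leading term divides it; move -3/4*x_2*x_3 to the remainder.
  leading term x_2: no divisor's leading term divides it; move 11/16*x_2 to the remainder.
  leading term x_3**2: no divisor's leading term divides it; move 2*x_3**2 to the remainder.
  leading term x_3: no divisor's leading term divides it; move 17/4*x_3 to the remainder.
  leading term 1: no divisor's leading term divides it; move 9/4 to the remainder.
The remainder -5/4*x_2**2*x_3 - 3/4*x_2**2 - 3/4*x_2*x_3 + 11/16*x_2 + 2*x_3**2 + 17/4*x_3 + 9/4 is nonzero, so it would be added as the next basis element.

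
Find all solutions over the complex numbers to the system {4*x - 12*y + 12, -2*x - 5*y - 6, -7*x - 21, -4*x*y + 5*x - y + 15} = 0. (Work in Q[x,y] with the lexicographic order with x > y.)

{(-3, 0)}

Compute a lex Gröbner basis by Buchberger's algorithm.
f_1 = 4*x - 12*y + 12, LT = x.
f_2 = -2*x - 5*y - 6, LT = x.
f_3 = -7*x - 21, LT = x.
f_4 = -4*x*y + 5*x - y + 15, LT = x*y.

S(f_1,f_2): lcm = x. S = -11/2*y.
  leading term y: no divisor's leading term divides it; move -11/2*y to the remainder.
  remainder -11/2*y ≠ 0; add h_5 = -11/2*y to the basis.

The other S-polynomials (S(f_1,f_3), S(f_1,f_4), S(f_2,f_3), S(f_2,f_4), S(f_3,f_4), S(f_1,h_5), S(f_2,h_5), S(f_3,h_5), S(f_4,h_5)) all reduce to 0 modulo the current basis, so we have a Gröbner basis.
Inter-reduce: drop elements whose leading term is divisible by another's, tail-reduce, and make monic.
Reduced Gröbner basis: {x + 3, y}.

Since the basis is lex-ordered, y is univariate in y. Its roots are {0}. Back-substituting each root into the other basis elements fixes the other coordinates.
  y = 0: the earlier basis element becomes x + 3 = 0, giving x = -3 — point (-3, 0).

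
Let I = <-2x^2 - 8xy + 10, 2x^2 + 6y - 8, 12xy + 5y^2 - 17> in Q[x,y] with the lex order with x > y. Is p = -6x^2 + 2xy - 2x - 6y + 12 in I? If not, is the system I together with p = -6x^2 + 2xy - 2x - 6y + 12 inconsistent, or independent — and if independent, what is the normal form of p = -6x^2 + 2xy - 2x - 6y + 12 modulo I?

First compute the reduced Gröbner basis of I by Buchberger's algorithm.
f_1 = -2x^2 - 8xy + 10, LT = x^2.
f_2 = 2x^2 + 6y - 8, LT = x^2.
f_3 = 12xy + 5y^2 - 17, LT = xy.

S(f_1,f_2): lcm = x^2. S = 4xy - 3y - 1.
  reduce S modulo (f_1, f_2, f_3):
  remainder -5/3y^2 - 3y + 14/3 ≠ 0; add h_4 = -5/3y^2 - 3y + 14/3 to the basis.

S(f_1,f_3): lcm = x^2y. S = 43/12xy^2 + 17/12x - 5y.
  reduce S modulo (f_1, f_2, f_3, h_4):
  remainder 17/12x - 1073/120y + 301/40 ≠ 0; add h_5 = 17/12x - 1073/120y + 301/40 to the basis.

S(f_3,h_4): lcm = xy^2. S = -9/5xy + 14/5x + 5/12y^3 - 17/12y.
  reduce S modulo (f_1, f_2, f_3, h_4, h_5):
  remainder 29619/1700y - 29619/1700 ≠ 0; add h_6 = 29619/1700y - 29619/1700 to the basis.

The other S-polynomials (S(f_2,f_3), S(f_1,h_4), S(f_2,h_4), S(f_1,h_5), S(f_2,h_5), S(f_3,h_5), S(h_4,h_5), S(f_1,h_6), S(f_2,h_6), S(f_3,h_6), S(h_4,h_6), S(h_5,h_6)) all reduce to 0 modulo the current basis, so we have a Gröbner basis.
Inter-reduce: drop elements whose leading term is divisible by another's, tail-reduce, and make monic.
Reduced Gröbner basis: {x - 1, y - 1}.
Label its elements g_1 = x - 1, g_2 = y - 1.

Reduce p = -6x^2 + 2xy - 2x - 6y + 12 modulo G:
  leading term x^2: subtract (-6x)·g_1 from -6x^2 + 2xy - 2x - 6y + 12 → 2xy - 8x - 6y + 12
  leading term xy: subtract (2y)·g_1 from 2xy - 8x - 6y + 12 → -8x - 4y + 12
  leading term x: subtract (-8)·g_1 from -8x - 4y + 12 → -4y + 4
  leading term y: subtract (-4)·g_2 from -4y + 4 → 0
  normal form = 0.
Since the normal form is 0, p ∈ I.

-6x^2 + 2xy - 2x - 6y + 12 lies in I (it reduces to 0).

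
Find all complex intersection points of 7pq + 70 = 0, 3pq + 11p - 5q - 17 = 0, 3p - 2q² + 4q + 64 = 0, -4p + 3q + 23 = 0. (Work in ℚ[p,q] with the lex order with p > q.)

Compute a lex Gröbner basis by Buchberger's algorithm.
f_1 = 7pq + 70, LT = pq.
f_2 = 3pq + 11p - 5q - 17, LT = pq.
f_3 = 3p - 2q² + 4q + 64, LT = p.
f_4 = -4p + 3q + 23, LT = p.

S(f_1,f_2): lcm = pq. S = -11/3p + 5/3q + 47/3.
  leading term p: subtract (-11/9)·f_3 from -11/3p + 5/3q + 47/3 → -22/9q² + 59/9q + 845/9
  leading term q²: no divisor's leading term divides it; move -22/9q² to the remainder.
  leading term q: no divisor's leading term divides it; move 59/9q to the remainder.
  leading term 1: no divisor's leading term divides it; move 845/9 to the remainder.
  remainder -22/9q² + 59/9q + 845/9 ≠ 0; add h_5 = -22/9q² + 59/9q + 845/9 to the basis.

S(f_1,f_3): lcm = pq. S = ⅔q³ - 4/3q² - 64/3q + 10.
  leading term q³: subtract (-3/11q)·h_5 from ⅔q³ - 4/3q² - 64/3q + 10 → 5/11q² + 47/11q + 10
  leading term q²: subtract (-45/242)·h_5 from 5/11q² + 47/11q + 10 → 1329/242q + 6645/242
  leading term q: no divisor's leading term divides it; move 1329/242q to the remainder.
  leading term 1: no divisor's leading term divides it; move 6645/242 to the remainder.
  remainder 1329/242q + 6645/242 ≠ 0; add h_6 = 1329/242q + 6645/242 to the basis.

The other S-polynomials (S(f_1,f_4), S(f_2,f_3), S(f_2,f_4), S(f_3,f_4), S(f_1,h_5), S(f_2,h_5), S(f_3,h_5), S(f_4,h_5), S(f_1,h_6), S(f_2,h_6), S(f_3,h_6), S(f_4,h_6), S(h_5,h_6)) all reduce to 0 modulo the current basis, so we have a Gröbner basis.
Inter-reduce: drop elements whose leading term is divisible by another's, tail-reduce, and make monic.
Reduced Gröbner basis: {p - 2, q + 5}.

A lex Gröbner basis eliminates variables successively. Here q + 5 depends only on q, with roots {-5}; lifting each root through the earlier basis elements recovers the full solutions.
  q = -5: the earlier basis element becomes p - 2 = 0, giving p = 2 — point (2, -5).
Check: every point annihilates each of the original generators.

{(2, -5)}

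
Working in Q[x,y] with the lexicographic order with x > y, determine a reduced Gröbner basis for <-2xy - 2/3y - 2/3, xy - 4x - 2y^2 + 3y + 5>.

G = {x + 1/2y^2 - 2/3y - 7/6, y^3 - 4/3y^2 - 3y - 2/3}

The reduced Gröbner basis is the canonical form of the ideal for this ordering.

f_1 = -2xy - 2/3y - 2/3, LT = xy.
f_2 = xy - 4x - 2y^2 + 3y + 5, LT = xy.

S(f_1,f_2): lcm = xy. S = 4x + 2y^2 - 8/3y - 14/3.
  leading term x: no divisor's leading term divides it; move 4x to the remainder.
  leading term y^2: no divisor's leading term divides it; move 2y^2 to the remainder.
  leading term y: no divisor's leading term divides it; move -8/3y to the remainder.
  leading term 1: no divisor's leading term divides it; move -14/3 to the remainder.
  remainder 4x + 2y^2 - 8/3y - 14/3 ≠ 0; add g_3 = 4x + 2y^2 - 8/3y - 14/3 to the basis.

S(f_1,g_3): lcm = xy. S = -1/2y^3 + 2/3y^2 + 3/2y + 1/3.
  leading term y^3: no divisor's leading term divides it; move -1/2y^3 to the remainder.
  leading term y^2: no divisor's leading term divides it; move 2/3y^2 to the remainder.
  leading term y: no divisor's leading term divides it; move 3/2y to the remainder.
  leading term 1: no divisor's leading term divides it; move 1/3 to the remainder.
  remainder -1/2y^3 + 2/3y^2 + 3/2y + 1/3 ≠ 0; add g_4 = -1/2y^3 + 2/3y^2 + 3/2y + 1/3 to the basis.

The other S-polynomials (S(f_2,g_3), S(f_1,g_4), S(f_2,g_4), S(g_3,g_4)) all reduce to 0 modulo the current basis, so we have a Gröbner basis.
Inter-reduce: drop elements whose leading term is divisible by another's, tail-reduce, and make monic.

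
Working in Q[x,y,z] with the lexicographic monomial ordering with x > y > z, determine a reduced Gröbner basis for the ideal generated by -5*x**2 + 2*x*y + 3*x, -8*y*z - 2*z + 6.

G = {x**2 - 2/5*x*y - 3/5*x, y*z + 1/4*z - 3/4}

f_1 = -5*x**2 + 2*x*y + 3*x, LT = x**2.
f_2 = -8*y*z - 2*z + 6, LT = y*z.

The S-polynomials (S(f_1,f_2)) all reduce to 0 modulo the current basis, so we have a Gröbner basis.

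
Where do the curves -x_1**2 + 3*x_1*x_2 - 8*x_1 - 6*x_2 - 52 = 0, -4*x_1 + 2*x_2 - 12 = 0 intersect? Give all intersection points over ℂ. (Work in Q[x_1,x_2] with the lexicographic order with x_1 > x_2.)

{(-4, -2), (22/5, 74/5)}

Compute a lex Gröbner basis by Buchberger's algorithm.
f_1 = -x_1**2 + 3*x_1*x_2 - 8*x_1 - 6*x_2 - 52, LT = x_1**2.
f_2 = -4*x_1 + 2*x_2 - 12, LT = x_1.

S(f_1,f_2): lcm = x_1**2. S = -5/2*x_1*x_2 + 5*x_1 + 6*x_2 + 52.
  reduce S modulo (f_1, f_2):
  remainder -5/4*x_2**2 + 16*x_2 + 37 ≠ 0; add h_3 = -5/4*x_2**2 + 16*x_2 + 37 to the basis.

The other S-polynomials (S(f_1,h_3), S(f_2,h_3)) all reduce to 0 modulo the current basis, so we have a Gröbner basis.
Inter-reduce: drop elements whose leading term is divisible by another's, tail-reduce, and make monic.
Reduced Gröbner basis: {x_1 - 1/2*x_2 + 3, x_2**2 - 64/5*x_2 - 148/5}.

The lex basis is triangular: the last element involves only x_2. Solving x_2**2 - 64/5*x_2 - 148/5 = 0 gives x_2 ∈ {-2, 74/5}; substituting each value into the earlier elements determines the remaining variables.
  x_2 = -2: the earlier basis element becomes x_1 + 4 = 0, giving x_1 = -4 — point (-4, -2).
  x_2 = 74/5: the earlier basis element becomes x_1 - 22/5 = 0, giving x_1 = 22/5 — point (22/5, 74/5).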